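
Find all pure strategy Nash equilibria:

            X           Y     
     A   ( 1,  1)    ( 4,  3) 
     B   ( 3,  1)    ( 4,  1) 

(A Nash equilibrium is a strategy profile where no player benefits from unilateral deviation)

Nash equilibrium: (A, Y), (B, X), (B, Y)

Work:
Best responses:
  P1 vs X: payoffs [1, 3] → best response B (payoff 3)
  P1 vs Y: payoffs [4, 4] → best response A/B (payoff 4)
  P2 vs A: payoffs [1, 3] → best response Y (payoff 3)
  P2 vs B: payoffs [1, 1] → best response X/Y (payoff 1)
Mutual best responses: (A,Y), (B,X), (B,Y) → Nash equilibria.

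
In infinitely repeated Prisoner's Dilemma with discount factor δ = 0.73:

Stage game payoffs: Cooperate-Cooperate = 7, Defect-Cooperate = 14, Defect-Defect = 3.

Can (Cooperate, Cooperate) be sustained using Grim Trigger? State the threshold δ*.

δ* = 0.6364; since δ = 0.73 ≥ 0.6364, cooperation can be sustained

Work:
For Grim Trigger:
Cooperate forever: 7/(1-δ)
Defect then punished: 14 + 3·δ/(1-δ)
Need: 7/(1-δ) ≥ 14 + 3·δ/(1-δ)
Solving: δ ≥ (T-R)/(T-P) = (14-7)/(14-3) = 0.6364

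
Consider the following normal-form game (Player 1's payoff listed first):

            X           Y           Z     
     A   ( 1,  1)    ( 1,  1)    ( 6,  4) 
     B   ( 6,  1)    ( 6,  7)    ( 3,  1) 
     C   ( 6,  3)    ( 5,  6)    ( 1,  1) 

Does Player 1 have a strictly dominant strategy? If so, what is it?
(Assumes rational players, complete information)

No strictly dominant strategy exists for Player 1

Work:
A strategy strictly dominates another if it gives a strictly higher payoff against every opponent action. Compare each pair of P1's strategies column-by-column:
  A vs B: [1 vs 6, 1 vs 6, 6 vs 3] → A does not strictly dominate B (column X: 1 ≤ 6)
  A vs C: [1 vs 6, 1 vs 5, 6 vs 1] → A does not strictly dominate C (column X: 1 ≤ 6)
  B vs A: [6 vs 1, 6 vs 1, 3 vs 6] → B does not strictly dominate A (column Z: 3 ≤ 6)
  B vs C: [6 vs 6, 6 vs 5, 3 vs 1] → B does not strictly dominate C (column X: 6 ≤ 6)
  C vs A: [6 vs 1, 5 vs 1, 1 vs 6] → C does not strictly dominate A (column Z: 1 ≤ 6)
  C vs B: [6 vs 6, 5 vs 6, 1 vs 3] → C does not strictly dominate B (column X: 6 ≤ 6)
No single strategy strictly dominates all others → no strictly dominant strategy.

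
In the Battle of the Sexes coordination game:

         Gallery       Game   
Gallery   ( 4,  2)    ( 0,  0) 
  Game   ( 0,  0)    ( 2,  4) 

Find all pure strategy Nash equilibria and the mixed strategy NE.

Pure NE: (Gallery, Gallery) and (Game, Game); Mixed NE: p = 0.6667, q = 0.3333

Work:
Check pure NE:
(Gallery, Gallery): (4, 2) - no unilateral deviation beneficial
(Game, Game): (2, 4) - no unilateral deviation beneficial
Mixed NE: P1 plays Gallery with p = 0.6667, P2 plays Gallery with q = 0.3333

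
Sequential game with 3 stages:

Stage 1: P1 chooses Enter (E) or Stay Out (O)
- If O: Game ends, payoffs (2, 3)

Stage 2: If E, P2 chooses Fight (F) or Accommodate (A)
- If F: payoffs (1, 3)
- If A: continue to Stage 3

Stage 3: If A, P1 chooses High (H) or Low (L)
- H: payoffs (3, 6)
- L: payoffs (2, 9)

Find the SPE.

SPE: (E, A, H); Outcome (3, 6)

Work:
Stage 3: P1 chooses H (3 vs 2)
Stage 2: P2: F->3, A->6 (anticipating H). Choose A
Stage 1: P1: O->2, E->3 (anticipating A, H). Choose E
SPE path: E -> A -> H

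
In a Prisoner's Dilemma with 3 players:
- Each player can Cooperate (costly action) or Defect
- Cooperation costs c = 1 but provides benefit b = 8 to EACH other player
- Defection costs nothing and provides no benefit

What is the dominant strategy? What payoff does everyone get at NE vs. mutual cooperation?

Dominant: Defect; NE payoff = 0; Coop payoff = 15

Work:
Defect dominates (saves cost c = 1, benefit to others is external)
NE: All defect → everyone gets 0
If all cooperate: each receives (2)×8 - 1 = 15
Social dilemma: 15 > 0 but NE gives 0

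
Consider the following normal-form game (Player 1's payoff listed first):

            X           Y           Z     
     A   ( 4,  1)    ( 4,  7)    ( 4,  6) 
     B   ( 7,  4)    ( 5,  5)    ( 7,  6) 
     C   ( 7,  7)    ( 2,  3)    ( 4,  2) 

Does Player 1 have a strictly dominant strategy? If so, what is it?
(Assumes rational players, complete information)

No strictly dominant strategy exists for Player 1

Work:
A strategy strictly dominates another if it gives a strictly higher payoff against every opponent action. Compare each pair of P1's strategies column-by-column:
  A vs B: [4 vs 7, 4 vs 5, 4 vs 7] → A does not strictly dominate B (column X: 4 ≤ 7)
  A vs C: [4 vs 7, 4 vs 2, 4 vs 4] → A does not strictly dominate C (column X: 4 ≤ 7)
  B vs A: [7 vs 4, 5 vs 4, 7 vs 4] → B strictly dominates A
  B vs C: [7 vs 7, 5 vs 2, 7 vs 4] → B does not strictly dominate C (column X: 7 ≤ 7)
  C vs A: [7 vs 4, 2 vs 4, 4 vs 4] → C does not strictly dominate A (column Y: 2 ≤ 4)
  C vs B: [7 vs 7, 2 vs 5, 4 vs 7] → C does not strictly dominate B (column X: 7 ≤ 7)
No single strategy strictly dominates all others → no strictly dominant strategy.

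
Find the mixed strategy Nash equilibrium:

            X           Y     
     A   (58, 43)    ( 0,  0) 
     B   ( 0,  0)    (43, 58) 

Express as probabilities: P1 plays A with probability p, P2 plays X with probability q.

p = 0.5743, q = 0.4257

Work:
Find probabilities that make opponent indifferent:
P2 chooses q to make P1 indifferent between A and B
P1 chooses p to make P2 indifferent between X and Y
Mixed NE: P1 plays (A: 0.5743, B: 0.4257), P2 plays (X: 0.4257, Y: 0.5743)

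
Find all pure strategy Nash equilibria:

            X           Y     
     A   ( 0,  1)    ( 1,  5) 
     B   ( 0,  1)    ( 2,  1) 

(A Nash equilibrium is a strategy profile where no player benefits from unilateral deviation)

Nash equilibrium: (B, X), (B, Y)

Work:
Best responses:
  P1 vs X: payoffs [0, 0] → best response A/B (payoff 0)
  P1 vs Y: payoffs [1, 2] → best response B (payoff 2)
  P2 vs A: payoffs [1, 5] → best response Y (payoff 5)
  P2 vs B: payoffs [1, 1] → best response X/Y (payoff 1)
Mutual best responses: (B,X), (B,Y) → Nash equilibria.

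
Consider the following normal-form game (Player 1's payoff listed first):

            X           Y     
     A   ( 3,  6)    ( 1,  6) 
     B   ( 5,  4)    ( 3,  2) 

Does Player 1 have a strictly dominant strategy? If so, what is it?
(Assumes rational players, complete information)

Yes, Player 1's strictly dominant strategy is B

Work:
A strategy strictly dominates another if it gives a strictly higher payoff against every opponent action. Compare each pair of P1's strategies column-by-column:
  A vs B: [3 vs 5, 1 vs 3] → A does not strictly dominate B (column X: 3 ≤ 5)
  B vs A: [5 vs 3, 3 vs 1] → B strictly dominates A
B strictly dominates every other strategy → strictly dominant.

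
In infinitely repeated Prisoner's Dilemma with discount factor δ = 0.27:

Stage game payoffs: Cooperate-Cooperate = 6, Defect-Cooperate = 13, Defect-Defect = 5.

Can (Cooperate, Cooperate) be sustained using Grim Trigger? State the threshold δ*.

δ* = 0.875; since δ = 0.27 < 0.875, cooperation cannot be sustained

Work:
For Grim Trigger:
Cooperate forever: 6/(1-δ)
Defect then punished: 13 + 5·δ/(1-δ)
Need: 6/(1-δ) ≥ 13 + 5·δ/(1-δ)
Solving: δ ≥ (T-R)/(T-P) = (13-6)/(13-5) = 0.875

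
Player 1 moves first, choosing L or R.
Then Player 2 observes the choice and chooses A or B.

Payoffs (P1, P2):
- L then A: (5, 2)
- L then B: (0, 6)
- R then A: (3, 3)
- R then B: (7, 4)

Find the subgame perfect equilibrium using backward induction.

P1 plays R, P2 plays B after L and B after R; Payoff (7, 4)

Work:
Backward induction:
After L: P2 chooses B → P1 gets 0
After R: P2 chooses B → P1 gets 7
P1 chooses R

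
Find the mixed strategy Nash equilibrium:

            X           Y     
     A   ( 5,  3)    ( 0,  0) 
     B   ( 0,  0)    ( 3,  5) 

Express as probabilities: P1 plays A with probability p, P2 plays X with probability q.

p = 0.625, q = 0.375

Work:
Find probabilities that make opponent indifferent:
P2 chooses q to make P1 indifferent between A and B
P1 chooses p to make P2 indifferent between X and Y
Mixed NE: P1 plays (A: 0.625, B: 0.375), P2 plays (X: 0.375, Y: 0.625)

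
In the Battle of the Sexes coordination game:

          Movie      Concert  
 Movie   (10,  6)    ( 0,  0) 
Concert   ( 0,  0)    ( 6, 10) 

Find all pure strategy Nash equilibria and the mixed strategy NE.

Pure NE: (Movie, Movie) and (Concert, Concert); Mixed NE: p = 0.625, q = 0.375

Work:
Check pure NE:
(Movie, Movie): (10, 6) - no unilateral deviation beneficial
(Concert, Concert): (6, 10) - no unilateral deviation beneficial
Mixed NE: P1 plays Movie with p = 0.625, P2 plays Movie with q = 0.375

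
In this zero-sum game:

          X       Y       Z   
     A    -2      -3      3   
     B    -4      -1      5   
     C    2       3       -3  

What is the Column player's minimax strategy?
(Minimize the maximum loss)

Column should play X, value = 2

Work:
Column player minimizes Row's maximum payoff:
Column X: max payoff to Row = 2
Column Y: max payoff to Row = 3
Column Z: max payoff to Row = 5
Minimum is 2, achieved by column X.
Minimax strategy: X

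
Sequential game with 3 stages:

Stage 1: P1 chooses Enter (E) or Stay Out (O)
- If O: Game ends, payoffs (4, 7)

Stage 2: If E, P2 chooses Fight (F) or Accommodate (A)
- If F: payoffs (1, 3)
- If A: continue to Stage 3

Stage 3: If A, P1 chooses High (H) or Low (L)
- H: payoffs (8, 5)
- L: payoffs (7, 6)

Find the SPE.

SPE: (E, A, H); Outcome (8, 5)

Work:
Stage 3: P1 chooses H (8 vs 7)
Stage 2: P2: F->3, A->5 (anticipating H). Choose A
Stage 1: P1: O->4, E->8 (anticipating A, H). Choose E
SPE path: E -> A -> H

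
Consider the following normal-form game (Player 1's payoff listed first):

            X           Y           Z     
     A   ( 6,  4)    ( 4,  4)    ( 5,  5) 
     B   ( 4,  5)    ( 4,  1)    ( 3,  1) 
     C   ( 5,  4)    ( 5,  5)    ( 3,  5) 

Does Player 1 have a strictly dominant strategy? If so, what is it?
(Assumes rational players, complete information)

No strictly dominant strategy exists for Player 1

Work:
A strategy strictly dominates another if it gives a strictly higher payoff against every opponent action. Compare each pair of P1's strategies column-by-column:
  A vs B: [6 vs 4, 4 vs 4, 5 vs 3] → A does not strictly dominate B (column Y: 4 ≤ 4)
  A vs C: [6 vs 5, 4 vs 5, 5 vs 3] → A does not strictly dominate C (column Y: 4 ≤ 5)
  B vs A: [4 vs 6, 4 vs 4, 3 vs 5] → B does not strictly dominate A (column X: 4 ≤ 6)
  B vs C: [4 vs 5, 4 vs 5, 3 vs 3] → B does not strictly dominate C (column X: 4 ≤ 5)
  C vs A: [5 vs 6, 5 vs 4, 3 vs 5] → C does not strictly dominate A (column X: 5 ≤ 6)
  C vs B: [5 vs 4, 5 vs 4, 3 vs 3] → C does not strictly dominate B (column Z: 3 ≤ 3)
No single strategy strictly dominates all others → no strictly dominant strategy.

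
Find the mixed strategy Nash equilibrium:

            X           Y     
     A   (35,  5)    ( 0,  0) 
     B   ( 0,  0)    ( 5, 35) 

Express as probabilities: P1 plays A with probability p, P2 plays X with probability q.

p = 0.875, q = 0.125

Work:
Find probabilities that make opponent indifferent:
P2 chooses q to make P1 indifferent between A and B
P1 chooses p to make P2 indifferent between X and Y
Mixed NE: P1 plays (A: 0.875, B: 0.125), P2 plays (X: 0.125, Y: 0.875)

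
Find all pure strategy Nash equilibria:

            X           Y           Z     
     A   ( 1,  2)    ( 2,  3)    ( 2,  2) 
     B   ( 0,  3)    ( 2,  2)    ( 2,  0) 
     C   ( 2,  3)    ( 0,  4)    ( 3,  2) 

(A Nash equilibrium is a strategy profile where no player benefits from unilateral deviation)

Nash equilibrium: (A, Y)

Work:
Best responses:
  P1 vs X: payoffs [1, 0, 2] → best response C (payoff 2)
  P1 vs Y: payoffs [2, 2, 0] → best response A/B (payoff 2)
  P1 vs Z: payoffs [2, 2, 3] → best response C (payoff 3)
  P2 vs A: payoffs [2, 3, 2] → best response Y (payoff 3)
  P2 vs B: payoffs [3, 2, 0] → best response X (payoff 3)
  P2 vs C: payoffs [3, 4, 2] → best response Y (payoff 4)
Mutual best responses: (A,Y) → Nash equilibria.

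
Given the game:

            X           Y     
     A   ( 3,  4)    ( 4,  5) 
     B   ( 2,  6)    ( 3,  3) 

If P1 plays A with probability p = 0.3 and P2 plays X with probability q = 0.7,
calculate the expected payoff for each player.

E[P1] = 2.6, E[P2] = 4.86

Work:
E[P1] = p·q·π₁(A,X) + p·(1-q)·π₁(A,Y) + (1-p)·q·π₁(B,X) + (1-p)·(1-q)·π₁(B,Y)
= 0.3·0.7·3 + 0.3·0.3·4 + 0.7·0.7·2 + 0.7·0.3·3
= 2.6

E[P2] = 4.86 (similar calculation)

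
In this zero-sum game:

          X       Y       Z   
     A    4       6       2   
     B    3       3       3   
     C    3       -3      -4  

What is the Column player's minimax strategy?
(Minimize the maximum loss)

Column should play Z, value = 3

Work:
Column player minimizes Row's maximum payoff:
Column X: max payoff to Row = 4
Column Y: max payoff to Row = 6
Column Z: max payoff to Row = 3
Minimum is 3, achieved by column Z.
Minimax strategy: Z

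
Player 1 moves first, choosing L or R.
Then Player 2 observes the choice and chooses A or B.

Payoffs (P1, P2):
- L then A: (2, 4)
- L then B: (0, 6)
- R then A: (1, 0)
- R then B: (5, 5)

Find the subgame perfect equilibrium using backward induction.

P1 plays R, P2 plays B after L and B after R; Payoff (5, 5)

Work:
Backward induction:
After L: P2 chooses B → P1 gets 0
After R: P2 chooses B → P1 gets 5
P1 chooses R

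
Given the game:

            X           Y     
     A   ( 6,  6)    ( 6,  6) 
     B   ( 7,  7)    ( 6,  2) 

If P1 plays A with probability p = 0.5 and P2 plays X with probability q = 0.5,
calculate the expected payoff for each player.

E[P1] = 6.25, E[P2] = 5.25

Work:
E[P1] = p·q·π₁(A,X) + p·(1-q)·π₁(A,Y) + (1-p)·q·π₁(B,X) + (1-p)·(1-q)·π₁(B,Y)
= 0.5·0.5·6 + 0.5·0.5·6 + 0.5·0.5·7 + 0.5·0.5·6
= 6.25

E[P2] = 5.25 (similar calculation)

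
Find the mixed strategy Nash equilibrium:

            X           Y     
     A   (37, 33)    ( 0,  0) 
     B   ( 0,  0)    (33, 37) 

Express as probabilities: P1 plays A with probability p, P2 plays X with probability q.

p = 0.5286, q = 0.4714

Work:
Find probabilities that make opponent indifferent:
P2 chooses q to make P1 indifferent between A and B
P1 chooses p to make P2 indifferent between X and Y
Mixed NE: P1 plays (A: 0.5286, B: 0.4714), P2 plays (X: 0.4714, Y: 0.5286)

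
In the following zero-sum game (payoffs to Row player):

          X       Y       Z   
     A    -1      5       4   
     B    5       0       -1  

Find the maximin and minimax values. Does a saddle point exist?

Maximin = -1, Minimax = 4, Saddle: False

Work:
Row minimums: [-1, -1] → maximin = -1
Column maximums: [5, 5, 4] → minimax = 4
No saddle point (maximin ≠ minimax). Mixed strategy needed.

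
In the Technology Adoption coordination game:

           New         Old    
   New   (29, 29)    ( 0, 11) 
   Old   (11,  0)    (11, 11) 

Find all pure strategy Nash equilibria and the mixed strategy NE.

Pure NE: (New, New) and (Old, Old); Mixed NE: p = 0.3793, q = 0.3793

Work:
Check pure NE:
(New, New): (29, 29) - no unilateral deviation beneficial
(Old, Old): (11, 11) - no unilateral deviation beneficial
Mixed NE: P1 plays New with p = 0.3793, P2 plays New with q = 0.3793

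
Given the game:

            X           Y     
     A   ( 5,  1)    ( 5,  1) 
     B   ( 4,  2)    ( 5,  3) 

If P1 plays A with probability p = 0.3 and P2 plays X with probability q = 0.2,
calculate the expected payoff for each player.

E[P1] = 4.86, E[P2] = 2.26

Work:
E[P1] = p·q·π₁(A,X) + p·(1-q)·π₁(A,Y) + (1-p)·q·π₁(B,X) + (1-p)·(1-q)·π₁(B,Y)
= 0.3·0.2·5 + 0.3·0.8·5 + 0.7·0.2·4 + 0.7·0.8·5
= 4.86

E[P2] = 2.26 (similar calculation)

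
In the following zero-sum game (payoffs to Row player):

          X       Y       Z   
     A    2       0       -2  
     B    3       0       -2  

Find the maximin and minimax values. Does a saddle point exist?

Maximin = -2, Minimax = -2, Saddle: True

Work:
Row minimums: [-2, -2] → maximin = -2
Column maximums: [3, 0, -2] → minimax = -2
Saddle point exists! Game value = -2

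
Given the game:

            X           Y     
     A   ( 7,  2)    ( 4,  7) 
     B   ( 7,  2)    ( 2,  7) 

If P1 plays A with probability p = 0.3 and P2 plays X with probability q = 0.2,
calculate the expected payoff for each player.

E[P1] = 3.48, E[P2] = 6.0

Work:
E[P1] = p·q·π₁(A,X) + p·(1-q)·π₁(A,Y) + (1-p)·q·π₁(B,X) + (1-p)·(1-q)·π₁(B,Y)
= 0.3·0.2·7 + 0.3·0.8·4 + 0.7·0.2·7 + 0.7·0.8·2
= 3.48

E[P2] = 6.0 (similar calculation)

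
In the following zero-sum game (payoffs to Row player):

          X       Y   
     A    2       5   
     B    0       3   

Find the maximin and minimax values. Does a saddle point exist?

Maximin = 2, Minimax = 2, Saddle: True

Work:
Row minimums: [2, 0] → maximin = 2
Column maximums: [2, 5] → minimax = 2
Saddle point exists! Game value = 2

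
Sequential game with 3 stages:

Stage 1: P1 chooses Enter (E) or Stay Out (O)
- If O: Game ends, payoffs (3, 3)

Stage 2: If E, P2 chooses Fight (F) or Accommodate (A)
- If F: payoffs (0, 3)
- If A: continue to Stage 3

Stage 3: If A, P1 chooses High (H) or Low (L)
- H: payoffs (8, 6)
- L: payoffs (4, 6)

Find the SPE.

SPE: (E, A, H); Outcome (8, 6)

Work:
Stage 3: P1 chooses H (8 vs 4)
Stage 2: P2: F->3, A->6 (anticipating H). Choose A
Stage 1: P1: O->3, E->8 (anticipating A, H). Choose E
SPE path: E -> A -> H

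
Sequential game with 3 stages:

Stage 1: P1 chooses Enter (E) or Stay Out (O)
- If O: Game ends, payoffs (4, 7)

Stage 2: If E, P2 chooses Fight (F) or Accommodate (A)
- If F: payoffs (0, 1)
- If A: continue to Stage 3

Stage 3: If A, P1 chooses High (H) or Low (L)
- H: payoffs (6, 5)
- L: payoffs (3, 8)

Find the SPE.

SPE: (E, A, H); Outcome (6, 5)

Work:
Stage 3: P1 chooses H (6 vs 3)
Stage 2: P2: F->1, A->5 (anticipating H). Choose A
Stage 1: P1: O->4, E->6 (anticipating A, H). Choose E
SPE path: E -> A -> H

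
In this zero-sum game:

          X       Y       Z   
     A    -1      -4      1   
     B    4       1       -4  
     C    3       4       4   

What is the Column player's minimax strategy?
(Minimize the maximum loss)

Column should play X or Y or Z (all achieve the minimum), value = 4

Work:
Column player minimizes Row's maximum payoff:
Column X: max payoff to Row = 4
Column Y: max payoff to Row = 4
Column Z: max payoff to Row = 4
Minimum is 4, achieved by columns X, Y, Z (tied).
Each of X or Y or Z is a minimax strategy.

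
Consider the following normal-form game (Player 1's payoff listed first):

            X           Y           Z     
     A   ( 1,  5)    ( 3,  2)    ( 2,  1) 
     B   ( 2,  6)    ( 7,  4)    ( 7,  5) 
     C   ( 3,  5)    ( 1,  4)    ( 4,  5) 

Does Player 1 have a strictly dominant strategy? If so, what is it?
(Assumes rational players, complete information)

No strictly dominant strategy exists for Player 1

Work:
A strategy strictly dominates another if it gives a strictly higher payoff against every opponent action. Compare each pair of P1's strategies column-by-column:
  A vs B: [1 vs 2, 3 vs 7, 2 vs 7] → A does not strictly dominate B (column X: 1 ≤ 2)
  A vs C: [1 vs 3, 3 vs 1, 2 vs 4] → A does not strictly dominate C (column X: 1 ≤ 3)
  B vs A: [2 vs 1, 7 vs 3, 7 vs 2] → B strictly dominates A
  B vs C: [2 vs 3, 7 vs 1, 7 vs 4] → B does not strictly dominate C (column X: 2 ≤ 3)
  C vs A: [3 vs 1, 1 vs 3, 4 vs 2] → C does not strictly dominate A (column Y: 1 ≤ 3)
  C vs B: [3 vs 2, 1 vs 7, 4 vs 7] → C does not strictly dominate B (column Y: 1 ≤ 7)
No single strategy strictly dominates all others → no strictly dominant strategy.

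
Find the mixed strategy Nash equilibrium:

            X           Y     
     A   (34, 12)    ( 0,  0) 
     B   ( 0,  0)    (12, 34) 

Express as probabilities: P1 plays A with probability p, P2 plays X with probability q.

p = 0.7391, q = 0.2609

Work:
Find probabilities that make opponent indifferent:
P2 chooses q to make P1 indifferent between A and B
P1 chooses p to make P2 indifferent between X and Y
Mixed NE: P1 plays (A: 0.7391, B: 0.2609), P2 plays (X: 0.2609, Y: 0.7391)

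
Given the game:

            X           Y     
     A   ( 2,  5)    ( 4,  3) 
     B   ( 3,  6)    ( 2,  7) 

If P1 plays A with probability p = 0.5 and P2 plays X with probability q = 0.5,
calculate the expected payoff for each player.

E[P1] = 2.75, E[P2] = 5.25

Work:
E[P1] = p·q·π₁(A,X) + p·(1-q)·π₁(A,Y) + (1-p)·q·π₁(B,X) + (1-p)·(1-q)·π₁(B,Y)
= 0.5·0.5·2 + 0.5·0.5·4 + 0.5·0.5·3 + 0.5·0.5·2
= 2.75

E[P2] = 5.25 (similar calculation)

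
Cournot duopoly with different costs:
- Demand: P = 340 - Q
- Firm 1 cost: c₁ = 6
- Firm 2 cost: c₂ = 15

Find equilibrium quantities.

q₁* = 114.33, q₂* = 105.33

Work:
Reaction: q₁ = (340 - 6 - q₂)/2
Reaction: q₂ = (340 - 15 - q₁)/2
Solve simultaneously:
q₁* = (340 - 2×6 + 15)/3 = 114.33
q₂* = (340 - 2×15 + 6)/3 = 105.33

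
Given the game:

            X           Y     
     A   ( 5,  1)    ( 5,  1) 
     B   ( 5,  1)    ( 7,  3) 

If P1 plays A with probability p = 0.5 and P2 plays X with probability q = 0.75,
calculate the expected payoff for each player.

E[P1] = 5.25, E[P2] = 1.25

Work:
E[P1] = p·q·π₁(A,X) + p·(1-q)·π₁(A,Y) + (1-p)·q·π₁(B,X) + (1-p)·(1-q)·π₁(B,Y)
= 0.5·0.75·5 + 0.5·0.25·5 + 0.5·0.75·5 + 0.5·0.25·7
= 5.25

E[P2] = 1.25 (similar calculation)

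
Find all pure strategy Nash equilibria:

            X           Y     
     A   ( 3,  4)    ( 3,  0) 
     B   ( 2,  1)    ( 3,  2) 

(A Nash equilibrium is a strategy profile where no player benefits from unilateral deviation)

Nash equilibrium: (A, X), (B, Y)

Work:
Best responses:
  P1 vs X: payoffs [3, 2] → best response A (payoff 3)
  P1 vs Y: payoffs [3, 3] → best response A/B (payoff 3)
  P2 vs A: payoffs [4, 0] → best response X (payoff 4)
  P2 vs B: payoffs [1, 2] → best response Y (payoff 2)
Mutual best responses: (A,X), (B,Y) → Nash equilibria.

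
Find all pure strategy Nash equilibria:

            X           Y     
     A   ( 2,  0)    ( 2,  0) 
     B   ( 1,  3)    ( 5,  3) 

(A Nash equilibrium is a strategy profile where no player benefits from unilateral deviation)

Nash equilibrium: (A, X), (B, Y)

Work:
Best responses:
  P1 vs X: payoffs [2, 1] → best response A (payoff 2)
  P1 vs Y: payoffs [2, 5] → best response B (payoff 5)
  P2 vs A: payoffs [0, 0] → best response X/Y (payoff 0)
  P2 vs B: payoffs [3, 3] → best response X/Y (payoff 3)
Mutual best responses: (A,X), (B,Y) → Nash equilibria.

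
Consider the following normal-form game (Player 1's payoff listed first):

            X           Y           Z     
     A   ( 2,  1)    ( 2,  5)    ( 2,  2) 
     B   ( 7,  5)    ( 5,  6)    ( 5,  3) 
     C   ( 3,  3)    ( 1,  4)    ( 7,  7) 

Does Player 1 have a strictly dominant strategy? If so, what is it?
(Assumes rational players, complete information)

No strictly dominant strategy exists for Player 1

Work:
A strategy strictly dominates another if it gives a strictly higher payoff against every opponent action. Compare each pair of P1's strategies column-by-column:
  A vs B: [2 vs 7, 2 vs 5, 2 vs 5] → A does not strictly dominate B (column X: 2 ≤ 7)
  A vs C: [2 vs 3, 2 vs 1, 2 vs 7] → A does not strictly dominate C (column X: 2 ≤ 3)
  B vs A: [7 vs 2, 5 vs 2, 5 vs 2] → B strictly dominates A
  B vs C: [7 vs 3, 5 vs 1, 5 vs 7] → B does not strictly dominate C (column Z: 5 ≤ 7)
  C vs A: [3 vs 2, 1 vs 2, 7 vs 2] → C does not strictly dominate A (column Y: 1 ≤ 2)
  C vs B: [3 vs 7, 1 vs 5, 7 vs 5] → C does not strictly dominate B (column X: 3 ≤ 7)
No single strategy strictly dominates all others → no strictly dominant strategy.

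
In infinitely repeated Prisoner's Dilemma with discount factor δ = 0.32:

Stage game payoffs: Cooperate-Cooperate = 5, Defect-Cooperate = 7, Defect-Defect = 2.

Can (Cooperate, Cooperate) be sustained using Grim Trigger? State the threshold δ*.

δ* = 0.4; since δ = 0.32 < 0.4, cooperation cannot be sustained

Work:
For Grim Trigger:
Cooperate forever: 5/(1-δ)
Defect then punished: 7 + 2·δ/(1-δ)
Need: 5/(1-δ) ≥ 7 + 2·δ/(1-δ)
Solving: δ ≥ (T-R)/(T-P) = (7-5)/(7-2) = 0.4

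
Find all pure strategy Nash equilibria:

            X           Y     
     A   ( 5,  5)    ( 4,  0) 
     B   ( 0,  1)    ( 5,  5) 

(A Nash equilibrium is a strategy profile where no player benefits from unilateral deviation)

Nash equilibrium: (A, X), (B, Y)

Work:
Best responses:
  P1 vs X: payoffs [5, 0] → best response A (payoff 5)
  P1 vs Y: payoffs [4, 5] → best response B (payoff 5)
  P2 vs A: payoffs [5, 0] → best response X (payoff 5)
  P2 vs B: payoffs [1, 5] → best response Y (payoff 5)
Mutual best responses: (A,X), (B,Y) → Nash equilibria.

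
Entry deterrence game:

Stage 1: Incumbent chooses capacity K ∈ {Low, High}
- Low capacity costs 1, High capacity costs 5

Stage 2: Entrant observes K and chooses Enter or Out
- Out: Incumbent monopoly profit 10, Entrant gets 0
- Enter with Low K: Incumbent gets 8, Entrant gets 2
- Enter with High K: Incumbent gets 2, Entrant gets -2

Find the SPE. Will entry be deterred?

SPE: (Low, Enter|Low, Out|High); Entry not deterred. Incumbent net profit = 7, Entrant gets 2

Work:
After Low K: Entrant enters (2 > 0)
After High K: Entrant stays out (-2 < 0)
Incumbent: Low → 8−1=7, High → 10−5=5
Incumbent chooses Low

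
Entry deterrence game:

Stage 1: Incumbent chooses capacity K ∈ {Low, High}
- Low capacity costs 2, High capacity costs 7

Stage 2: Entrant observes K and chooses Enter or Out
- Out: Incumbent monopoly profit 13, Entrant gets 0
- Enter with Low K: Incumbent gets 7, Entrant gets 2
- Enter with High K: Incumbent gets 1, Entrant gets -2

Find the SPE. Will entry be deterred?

SPE: (High, Enter|Low, Out|High); Entry deterred. Incumbent net profit = 6

Work:
After Low K: Entrant enters (2 > 0)
After High K: Entrant stays out (-2 < 0)
Incumbent: Low → 7−2=5, High → 13−7=6
Incumbent chooses High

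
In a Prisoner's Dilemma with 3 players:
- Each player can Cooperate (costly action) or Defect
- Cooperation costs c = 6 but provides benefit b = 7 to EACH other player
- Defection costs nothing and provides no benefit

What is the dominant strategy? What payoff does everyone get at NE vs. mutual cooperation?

Dominant: Defect; NE payoff = 0; Coop payoff = 8

Work:
Defect dominates (saves cost c = 6, benefit to others is external)
NE: All defect → everyone gets 0
If all cooperate: each receives (2)×7 - 6 = 8
Social dilemma: 8 > 0 but NE gives 0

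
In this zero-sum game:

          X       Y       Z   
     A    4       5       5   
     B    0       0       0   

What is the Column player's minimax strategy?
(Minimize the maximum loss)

Column should play X, value = 4

Work:
Column player minimizes Row's maximum payoff:
Column X: max payoff to Row = 4
Column Y: max payoff to Row = 5
Column Z: max payoff to Row = 5
Minimum is 4, achieved by column X.
Minimax strategy: X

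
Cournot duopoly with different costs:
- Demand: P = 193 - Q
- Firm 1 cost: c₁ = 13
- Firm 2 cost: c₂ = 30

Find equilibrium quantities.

q₁* = 65.67, q₂* = 48.67

Work:
Reaction: q₁ = (193 - 13 - q₂)/2
Reaction: q₂ = (193 - 30 - q₁)/2
Solve simultaneously:
q₁* = (193 - 2×13 + 30)/3 = 65.67
q₂* = (193 - 2×30 + 13)/3 = 48.67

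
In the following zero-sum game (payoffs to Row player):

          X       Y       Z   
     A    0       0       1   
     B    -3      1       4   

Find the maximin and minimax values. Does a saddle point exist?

Maximin = 0, Minimax = 0, Saddle: True

Work:
Row minimums: [0, -3] → maximin = 0
Column maximums: [0, 1, 4] → minimax = 0
Saddle point exists! Game value = 0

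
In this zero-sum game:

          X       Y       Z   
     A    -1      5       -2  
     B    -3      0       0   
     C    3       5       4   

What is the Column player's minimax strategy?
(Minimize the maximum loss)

Column should play X, value = 3

Work:
Column player minimizes Row's maximum payoff:
Column X: max payoff to Row = 3
Column Y: max payoff to Row = 5
Column Z: max payoff to Row = 4
Minimum is 3, achieved by column X.
Minimax strategy: X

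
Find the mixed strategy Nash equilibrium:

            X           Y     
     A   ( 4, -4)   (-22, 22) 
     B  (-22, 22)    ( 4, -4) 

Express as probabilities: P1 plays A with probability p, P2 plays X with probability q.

p = 0.5, q = 0.5

Work:
Find probabilities that make opponent indifferent:
P2 chooses q to make P1 indifferent between A and B
P1 chooses p to make P2 indifferent between X and Y
Mixed NE: P1 plays (A: 0.5, B: 0.5), P2 plays (X: 0.5, Y: 0.5)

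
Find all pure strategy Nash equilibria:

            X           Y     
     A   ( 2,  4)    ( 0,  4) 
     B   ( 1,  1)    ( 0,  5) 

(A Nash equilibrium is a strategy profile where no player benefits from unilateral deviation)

Nash equilibrium: (A, X), (A, Y), (B, Y)

Work:
Best responses:
  P1 vs X: payoffs [2, 1] → best response A (payoff 2)
  P1 vs Y: payoffs [0, 0] → best response A/B (payoff 0)
  P2 vs A: payoffs [4, 4] → best response X/Y (payoff 4)
  P2 vs B: payoffs [1, 5] → best response Y (payoff 5)
Mutual best responses: (A,X), (A,Y), (B,Y) → Nash equilibria.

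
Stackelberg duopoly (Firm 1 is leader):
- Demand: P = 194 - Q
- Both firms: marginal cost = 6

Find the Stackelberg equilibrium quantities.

q₁* (leader) = 94.0, q₂* (follower) = 47.0

Work:
Follower's reaction: q₂ = (a - c - q₁)/2
Leader substitutes: π₁ = q₁·(a - q₁ - (a-c-q₁)/2 - c)
FOC: q₁* = (194 - 6)/2 = 94.00
Then: q₂* = (194 - 6 - 94.0)/2 = 47.00
Leader has first-mover advantage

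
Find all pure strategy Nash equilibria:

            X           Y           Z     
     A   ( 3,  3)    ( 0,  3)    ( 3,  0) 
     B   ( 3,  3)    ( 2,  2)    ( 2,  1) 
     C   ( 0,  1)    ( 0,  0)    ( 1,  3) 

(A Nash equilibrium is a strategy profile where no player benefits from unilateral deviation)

Nash equilibrium: (A, X), (B, X)

Work:
Best responses:
  P1 vs X: payoffs [3, 3, 0] → best response A/B (payoff 3)
  P1 vs Y: payoffs [0, 2, 0] → best response B (payoff 2)
  P1 vs Z: payoffs [3, 2, 1] → best response A (payoff 3)
  P2 vs A: payoffs [3, 3, 0] → best response X/Y (payoff 3)
  P2 vs B: payoffs [3, 2, 1] → best response X (payoff 3)
  P2 vs C: payoffs [1, 0, 3] → best response Z (payoff 3)
Mutual best responses: (A,X), (B,X) → Nash equilibria.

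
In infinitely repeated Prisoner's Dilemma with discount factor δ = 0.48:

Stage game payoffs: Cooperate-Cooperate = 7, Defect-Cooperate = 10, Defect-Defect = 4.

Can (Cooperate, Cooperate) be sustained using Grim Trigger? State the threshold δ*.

δ* = 0.5; since δ = 0.48 < 0.5, cooperation cannot be sustained

Work:
For Grim Trigger:
Cooperate forever: 7/(1-δ)
Defect then punished: 10 + 4·δ/(1-δ)
Need: 7/(1-δ) ≥ 10 + 4·δ/(1-δ)
Solving: δ ≥ (T-R)/(T-P) = (10-7)/(10-4) = 0.5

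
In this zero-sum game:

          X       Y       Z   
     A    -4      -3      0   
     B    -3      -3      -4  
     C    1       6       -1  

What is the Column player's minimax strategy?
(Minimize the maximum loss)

Column should play Z, value = 0

Work:
Column player minimizes Row's maximum payoff:
Column X: max payoff to Row = 1
Column Y: max payoff to Row = 6
Column Z: max payoff to Row = 0
Minimum is 0, achieved by column Z.
Minimax strategy: Z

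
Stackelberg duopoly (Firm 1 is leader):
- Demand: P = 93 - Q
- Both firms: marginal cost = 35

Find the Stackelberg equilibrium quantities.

q₁* (leader) = 29.0, q₂* (follower) = 14.5

Work:
Follower's reaction: q₂ = (a - c - q₁)/2
Leader substitutes: π₁ = q₁·(a - q₁ - (a-c-q₁)/2 - c)
FOC: q₁* = (93 - 35)/2 = 29.00
Then: q₂* = (93 - 35 - 29.0)/2 = 14.50
Leader has first-mover advantage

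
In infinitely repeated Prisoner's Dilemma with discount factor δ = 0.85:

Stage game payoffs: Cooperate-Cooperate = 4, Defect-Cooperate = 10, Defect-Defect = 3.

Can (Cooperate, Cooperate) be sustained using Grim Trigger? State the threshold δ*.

δ* = 0.8571; since δ = 0.85 < 0.8571, cooperation cannot be sustained

Work:
For Grim Trigger:
Cooperate forever: 4/(1-δ)
Defect then punished: 10 + 3·δ/(1-δ)
Need: 4/(1-δ) ≥ 10 + 3·δ/(1-δ)
Solving: δ ≥ (T-R)/(T-P) = (10-4)/(10-3) = 0.8571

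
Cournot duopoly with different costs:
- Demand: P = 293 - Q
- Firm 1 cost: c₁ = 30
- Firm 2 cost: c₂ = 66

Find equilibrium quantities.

q₁* = 99.67, q₂* = 63.67

Work:
Reaction: q₁ = (293 - 30 - q₂)/2
Reaction: q₂ = (293 - 66 - q₁)/2
Solve simultaneously:
q₁* = (293 - 2×30 + 66)/3 = 99.67
q₂* = (293 - 2×66 + 30)/3 = 63.67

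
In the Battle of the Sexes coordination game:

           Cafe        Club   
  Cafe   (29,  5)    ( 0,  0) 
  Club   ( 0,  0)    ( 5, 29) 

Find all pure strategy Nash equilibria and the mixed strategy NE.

Pure NE: (Cafe, Cafe) and (Club, Club); Mixed NE: p = 0.8529, q = 0.1471

Work:
Check pure NE:
(Cafe, Cafe): (29, 5) - no unilateral deviation beneficial
(Club, Club): (5, 29) - no unilateral deviation beneficial
Mixed NE: P1 plays Cafe with p = 0.8529, P2 plays Cafe with q = 0.1471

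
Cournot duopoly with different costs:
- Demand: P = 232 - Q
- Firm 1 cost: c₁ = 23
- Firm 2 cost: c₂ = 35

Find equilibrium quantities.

q₁* = 73.67, q₂* = 61.67

Work:
Reaction: q₁ = (232 - 23 - q₂)/2
Reaction: q₂ = (232 - 35 - q₁)/2
Solve simultaneously:
q₁* = (232 - 2×23 + 35)/3 = 73.67
q₂* = (232 - 2×35 + 23)/3 = 61.67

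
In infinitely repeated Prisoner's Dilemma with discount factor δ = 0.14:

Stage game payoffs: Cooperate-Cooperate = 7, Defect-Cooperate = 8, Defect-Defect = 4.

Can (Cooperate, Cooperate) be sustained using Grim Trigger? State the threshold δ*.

δ* = 0.25; since δ = 0.14 < 0.25, cooperation cannot be sustained

Work:
For Grim Trigger:
Cooperate forever: 7/(1-δ)
Defect then punished: 8 + 4·δ/(1-δ)
Need: 7/(1-δ) ≥ 8 + 4·δ/(1-δ)
Solving: δ ≥ (T-R)/(T-P) = (8-7)/(8-4) = 0.25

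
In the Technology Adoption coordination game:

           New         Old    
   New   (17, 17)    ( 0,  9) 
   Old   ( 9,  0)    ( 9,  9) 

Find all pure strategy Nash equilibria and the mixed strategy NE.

Pure NE: (New, New) and (Old, Old); Mixed NE: p = 0.5294, q = 0.5294

Work:
Check pure NE:
(New, New): (17, 17) - no unilateral deviation beneficial
(Old, Old): (9, 9) - no unilateral deviation beneficial
Mixed NE: P1 plays New with p = 0.5294, P2 plays New with q = 0.5294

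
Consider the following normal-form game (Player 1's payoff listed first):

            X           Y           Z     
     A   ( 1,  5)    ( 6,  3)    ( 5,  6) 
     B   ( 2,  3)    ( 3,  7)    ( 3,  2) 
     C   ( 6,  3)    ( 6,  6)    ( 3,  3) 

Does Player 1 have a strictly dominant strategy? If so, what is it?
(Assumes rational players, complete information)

No strictly dominant strategy exists for Player 1

Work:
A strategy strictly dominates another if it gives a strictly higher payoff against every opponent action. Compare each pair of P1's strategies column-by-column:
  A vs B: [1 vs 2, 6 vs 3, 5 vs 3] → A does not strictly dominate B (column X: 1 ≤ 2)
  A vs C: [1 vs 6, 6 vs 6, 5 vs 3] → A does not strictly dominate C (column X: 1 ≤ 6)
  B vs A: [2 vs 1, 3 vs 6, 3 vs 5] → B does not strictly dominate A (column Y: 3 ≤ 6)
  B vs C: [2 vs 6, 3 vs 6, 3 vs 3] → B does not strictly dominate C (column X: 2 ≤ 6)
  C vs A: [6 vs 1, 6 vs 6, 3 vs 5] → C does not strictly dominate A (column Y: 6 ≤ 6)
  C vs B: [6 vs 2, 6 vs 3, 3 vs 3] → C does not strictly dominate B (column Z: 3 ≤ 3)
No single strategy strictly dominates all others → no strictly dominant strategy.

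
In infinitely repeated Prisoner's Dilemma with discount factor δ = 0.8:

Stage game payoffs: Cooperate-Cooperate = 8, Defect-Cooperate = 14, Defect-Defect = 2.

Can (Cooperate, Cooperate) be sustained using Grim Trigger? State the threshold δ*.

δ* = 0.5; since δ = 0.8 ≥ 0.5, cooperation can be sustained

Work:
For Grim Trigger:
Cooperate forever: 8/(1-δ)
Defect then punished: 14 + 2·δ/(1-δ)
Need: 8/(1-δ) ≥ 14 + 2·δ/(1-δ)
Solving: δ ≥ (T-R)/(T-P) = (14-8)/(14-2) = 0.5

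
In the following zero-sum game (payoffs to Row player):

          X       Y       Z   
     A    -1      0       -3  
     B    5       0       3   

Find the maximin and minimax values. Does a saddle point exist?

Maximin = 0, Minimax = 0, Saddle: True

Work:
Row minimums: [-3, 0] → maximin = 0
Column maximums: [5, 0, 3] → minimax = 0
Saddle point exists! Game value = 0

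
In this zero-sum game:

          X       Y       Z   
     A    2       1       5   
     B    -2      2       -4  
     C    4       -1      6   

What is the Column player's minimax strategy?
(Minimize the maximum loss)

Column should play Y, value = 2

Work:
Column player minimizes Row's maximum payoff:
Column X: max payoff to Row = 4
Column Y: max payoff to Row = 2
Column Z: max payoff to Row = 6
Minimum is 2, achieved by column Y.
Minimax strategy: Y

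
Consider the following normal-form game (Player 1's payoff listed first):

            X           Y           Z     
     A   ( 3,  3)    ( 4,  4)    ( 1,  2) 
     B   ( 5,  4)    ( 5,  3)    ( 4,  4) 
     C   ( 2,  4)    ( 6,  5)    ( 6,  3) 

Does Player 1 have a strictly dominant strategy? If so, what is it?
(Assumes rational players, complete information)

No strictly dominant strategy exists for Player 1

Work:
A strategy strictly dominates another if it gives a strictly higher payoff against every opponent action. Compare each pair of P1's strategies column-by-column:
  A vs B: [3 vs 5, 4 vs 5, 1 vs 4] → A does not strictly dominate B (column X: 3 ≤ 5)
  A vs C: [3 vs 2, 4 vs 6, 1 vs 6] → A does not strictly dominate C (column Y: 4 ≤ 6)
  B vs A: [5 vs 3, 5 vs 4, 4 vs 1] → B strictly dominates A
  B vs C: [5 vs 2, 5 vs 6, 4 vs 6] → B does not strictly dominate C (column Y: 5 ≤ 6)
  C vs A: [2 vs 3, 6 vs 4, 6 vs 1] → C does not strictly dominate A (column X: 2 ≤ 3)
  C vs B: [2 vs 5, 6 vs 5, 6 vs 4] → C does not strictly dominate B (column X: 2 ≤ 5)
No single strategy strictly dominates all others → no strictly dominant strategy.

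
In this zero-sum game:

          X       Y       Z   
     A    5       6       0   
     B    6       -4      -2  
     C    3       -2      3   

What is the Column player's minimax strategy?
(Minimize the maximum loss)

Column should play Z, value = 3

Work:
Column player minimizes Row's maximum payoff:
Column X: max payoff to Row = 6
Column Y: max payoff to Row = 6
Column Z: max payoff to Row = 3
Minimum is 3, achieved by column Z.
Minimax strategy: Z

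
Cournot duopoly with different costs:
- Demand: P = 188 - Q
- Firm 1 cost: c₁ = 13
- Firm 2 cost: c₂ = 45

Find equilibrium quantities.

q₁* = 69.0, q₂* = 37.0

Work:
Reaction: q₁ = (188 - 13 - q₂)/2
Reaction: q₂ = (188 - 45 - q₁)/2
Solve simultaneously:
q₁* = (188 - 2×13 + 45)/3 = 69.0
q₂* = (188 - 2×45 + 13)/3 = 37.0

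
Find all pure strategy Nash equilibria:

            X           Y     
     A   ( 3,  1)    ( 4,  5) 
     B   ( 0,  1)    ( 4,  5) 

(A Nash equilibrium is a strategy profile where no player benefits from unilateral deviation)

Nash equilibrium: (A, Y), (B, Y)

Work:
Best responses:
  P1 vs X: payoffs [3, 0] → best response A (payoff 3)
  P1 vs Y: payoffs [4, 4] → best response A/B (payoff 4)
  P2 vs A: payoffs [1, 5] → best response Y (payoff 5)
  P2 vs B: payoffs [1, 5] → best response Y (payoff 5)
Mutual best responses: (A,Y), (B,Y) → Nash equilibria.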